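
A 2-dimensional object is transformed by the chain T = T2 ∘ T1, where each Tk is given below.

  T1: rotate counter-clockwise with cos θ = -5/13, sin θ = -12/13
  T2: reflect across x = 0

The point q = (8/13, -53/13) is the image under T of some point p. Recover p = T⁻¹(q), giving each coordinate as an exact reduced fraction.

T1 = [-5/13 12/13 0; -12/13 -5/13 0; 0 0 1]
T2·T1 = [5/13 -12/13 0; -12/13 -5/13 0; 0 0 1]
det M = -1; M⁻¹ = [5/13 -12/13 0; -12/13 -5/13 0; 0 0 1]
M⁻¹ · (8/13, -53/13)ᵀ = (4, 1)ᵀ

p = (4, 1)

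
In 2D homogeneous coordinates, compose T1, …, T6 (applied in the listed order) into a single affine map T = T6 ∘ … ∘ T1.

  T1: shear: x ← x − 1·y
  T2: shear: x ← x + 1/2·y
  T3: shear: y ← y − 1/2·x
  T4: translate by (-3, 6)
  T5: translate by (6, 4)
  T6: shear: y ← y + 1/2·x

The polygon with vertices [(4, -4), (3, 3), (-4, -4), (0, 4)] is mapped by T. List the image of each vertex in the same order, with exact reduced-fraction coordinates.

image vertices: (9, 15/2), (9/2, 29/2), (1, 15/2), (1, 31/2)

T1 shear: x ← x − 1·y: (4, -4) → (8, -4); (3, 3) → (0, 3); (-4, -4) → (0, -4); (0, 4) → (-4, 4)
T2 shear: x ← x + 1/2·y: (8, -4) → (6, -4); (0, 3) → (3/2, 3); (0, -4) → (-2, -4); (-4, 4) → (-2, 4)
T3 shear: y ← y − 1/2·x: (6, -4) → (6, -7); (3/2, 3) → (3/2, 9/4); (-2, -4) → (-2, -3); (-2, 4) → (-2, 5)
T4 translate by (-3, 6): (6, -7) → (3, -1); (3/2, 9/4) → (-3/2, 33/4); (-2, -3) → (-5, 3); (-2, 5) → (-5, 11)
T5 translate by (6, 4): (3, -1) → (9, 3); (-3/2, 33/4) → (9/2, 49/4); (-5, 3) → (1, 7); (-5, 11) → (1, 15)
T6 shear: y ← y + 1/2·x: (9, 3) → (9, 15/2); (9/2, 49/4) → (9/2, 29/2); (1, 7) → (1, 15/2); (1, 15) → (1, 31/2)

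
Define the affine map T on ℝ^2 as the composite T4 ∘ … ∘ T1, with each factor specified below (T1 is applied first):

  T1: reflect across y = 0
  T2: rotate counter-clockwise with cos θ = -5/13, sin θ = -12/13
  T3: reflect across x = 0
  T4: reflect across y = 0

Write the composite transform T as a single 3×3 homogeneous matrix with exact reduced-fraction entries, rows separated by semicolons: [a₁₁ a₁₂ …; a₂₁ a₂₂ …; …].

T1 = [1 0 0; 0 -1 0; 0 0 1]
T2·T1 = [-5/13 -12/13 0; -12/13 5/13 0; 0 0 1]
T3·…·T1 = [5/13 12/13 0; -12/13 5/13 0; 0 0 1]
T4·…·T1 = [5/13 12/13 0; 12/13 -5/13 0; 0 0 1]

T = [5/13 12/13 0; 12/13 -5/13 0; 0 0 1]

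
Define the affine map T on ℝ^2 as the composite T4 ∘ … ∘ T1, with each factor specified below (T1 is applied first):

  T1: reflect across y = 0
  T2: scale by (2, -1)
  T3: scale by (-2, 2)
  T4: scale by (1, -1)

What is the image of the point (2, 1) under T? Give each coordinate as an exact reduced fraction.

T1 reflect across y = 0: (2, 1) → (2, -1)
T2 scale by (2, -1): (2, -1) → (4, 1)
T3 scale by (-2, 2): (4, 1) → (-8, 2)
T4 scale by (1, -1): (-8, 2) → (-8, -2)

T(p) = (-8, -2)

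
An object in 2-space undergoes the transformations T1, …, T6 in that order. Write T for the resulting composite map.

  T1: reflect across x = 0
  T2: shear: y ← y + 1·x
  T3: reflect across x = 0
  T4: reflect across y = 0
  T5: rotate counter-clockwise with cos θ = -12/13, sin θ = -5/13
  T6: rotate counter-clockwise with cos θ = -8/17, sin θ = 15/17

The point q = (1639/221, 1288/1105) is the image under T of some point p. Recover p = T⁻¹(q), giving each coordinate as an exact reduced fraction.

T1 = [-1 0 0; 0 1 0; 0 0 1]
T2·T1 = [-1 0 0; -1 1 0; 0 0 1]
T3·…·T1 = [1 0 0; -1 1 0; 0 0 1]
T4·…·T1 = [1 0 0; 1 -1 0; 0 0 1]
T5·…·T1 = [-7/13 -5/13 0; -17/13 12/13 0; 0 0 1]
T6·…·T1 = [311/221 -140/221 0; 31/221 -171/221 0; 0 0 1]
det M = -1; M⁻¹ = [171/221 -140/221 0; 31/221 -311/221 0; 0 0 1]
M⁻¹ · (1639/221, 1288/1105)ᵀ = (5, -3/5)ᵀ

p = (5, -3/5)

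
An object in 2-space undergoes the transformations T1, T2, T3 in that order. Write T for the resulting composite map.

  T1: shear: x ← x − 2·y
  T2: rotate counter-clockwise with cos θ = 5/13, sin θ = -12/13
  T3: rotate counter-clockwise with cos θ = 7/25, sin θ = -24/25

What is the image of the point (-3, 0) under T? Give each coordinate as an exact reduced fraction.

T1 shear: x ← x − 2·y: (-3, 0) → (-3, 0)
T2 rotate counter-clockwise with cos θ = 5/13, sin θ = -12/13: (-3, 0) → (-15/13, 36/13)
T3 rotate counter-clockwise with cos θ = 7/25, sin θ = -24/25: (-15/13, 36/13) → (759/325, 612/325)

T(p) = (759/325, 612/325)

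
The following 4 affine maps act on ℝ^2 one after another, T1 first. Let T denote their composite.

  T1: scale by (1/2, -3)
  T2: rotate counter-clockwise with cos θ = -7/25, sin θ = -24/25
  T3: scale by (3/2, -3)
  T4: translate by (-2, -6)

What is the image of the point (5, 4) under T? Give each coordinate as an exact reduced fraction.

T1 scale by (1/2, -3): (5, 4) → (5/2, -12)
T2 rotate counter-clockwise with cos θ = -7/25, sin θ = -24/25: (5/2, -12) → (-611/50, 24/25)
T3 scale by (3/2, -3): (-611/50, 24/25) → (-1833/100, -72/25)
T4 translate by (-2, -6): (-1833/100, -72/25) → (-2033/100, -222/25)

T(p) = (-2033/100, -222/25)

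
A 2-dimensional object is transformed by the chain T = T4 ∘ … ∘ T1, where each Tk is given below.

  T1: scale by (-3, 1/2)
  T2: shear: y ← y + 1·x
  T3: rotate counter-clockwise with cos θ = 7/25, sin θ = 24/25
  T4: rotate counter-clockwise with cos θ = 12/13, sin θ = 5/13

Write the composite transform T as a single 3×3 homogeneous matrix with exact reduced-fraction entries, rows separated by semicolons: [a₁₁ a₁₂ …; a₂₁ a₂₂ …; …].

T1 = [-3 0 0; 0 1/2 0; 0 0 1]
T2·T1 = [-3 0 0; -3 1/2 0; 0 0 1]
T3·…·T1 = [51/25 -12/25 0; -93/25 7/50 0; 0 0 1]
T4·…·T1 = [1077/325 -323/650 0; -861/325 -18/325 0; 0 0 1]

T = [1077/325 -323/650 0; -861/325 -18/325 0; 0 0 1]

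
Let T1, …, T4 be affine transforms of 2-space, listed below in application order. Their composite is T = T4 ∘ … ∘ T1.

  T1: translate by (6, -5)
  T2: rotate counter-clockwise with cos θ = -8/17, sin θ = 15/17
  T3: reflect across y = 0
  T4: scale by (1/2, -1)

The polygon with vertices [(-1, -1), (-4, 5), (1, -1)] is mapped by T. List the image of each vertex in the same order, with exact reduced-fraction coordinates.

T1 translate by (6, -5): (-1, -1) → (5, -6); (-4, 5) → (2, 0); (1, -1) → (7, -6)
T2 rotate counter-clockwise with cos θ = -8/17, sin θ = 15/17: (5, -6) → (50/17, 123/17); (2, 0) → (-16/17, 30/17); (7, -6) → (2, 9)
T3 reflect across y = 0: (50/17, 123/17) → (50/17, -123/17); (-16/17, 30/17) → (-16/17, -30/17); (2, 9) → (2, -9)
T4 scale by (1/2, -1): (50/17, -123/17) → (25/17, 123/17); (-16/17, -30/17) → (-8/17, 30/17); (2, -9) → (1, 9)

image vertices: (25/17, 123/17), (-8/17, 30/17), (1, 9)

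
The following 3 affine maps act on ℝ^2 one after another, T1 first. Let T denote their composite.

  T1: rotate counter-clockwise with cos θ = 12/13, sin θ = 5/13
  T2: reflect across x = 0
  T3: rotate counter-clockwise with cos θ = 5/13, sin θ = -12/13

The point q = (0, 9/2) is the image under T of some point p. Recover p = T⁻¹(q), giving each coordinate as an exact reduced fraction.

T1 = [12/13 -5/13 0; 5/13 12/13 0; 0 0 1]
T2·T1 = [-12/13 5/13 0; 5/13 12/13 0; 0 0 1]
T3·…·T1 = [0 1 0; 1 0 0; 0 0 1]
det M = -1; M⁻¹ = [0 1 0; 1 0 0; 0 0 1]
M⁻¹ · (0, 9/2)ᵀ = (9/2, 0)ᵀ

p = (9/2, 0)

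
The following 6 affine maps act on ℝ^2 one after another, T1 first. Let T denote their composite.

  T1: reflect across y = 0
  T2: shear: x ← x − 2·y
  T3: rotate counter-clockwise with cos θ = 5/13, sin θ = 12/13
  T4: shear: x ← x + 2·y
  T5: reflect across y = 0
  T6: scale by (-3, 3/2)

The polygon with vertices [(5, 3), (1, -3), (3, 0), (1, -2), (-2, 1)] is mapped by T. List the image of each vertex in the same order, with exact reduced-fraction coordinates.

T1 reflect across y = 0: (5, 3) → (5, -3); (1, -3) → (1, 3); (3, 0) → (3, 0); (1, -2) → (1, 2); (-2, 1) → (-2, -1)
T2 shear: x ← x − 2·y: (5, -3) → (11, -3); (1, 3) → (-5, 3); (3, 0) → (3, 0); (1, 2) → (-3, 2); (-2, -1) → (0, -1)
T3 rotate counter-clockwise with cos θ = 5/13, sin θ = 12/13: (11, -3) → (7, 9); (-5, 3) → (-61/13, -45/13); (3, 0) → (15/13, 36/13); (-3, 2) → (-3, -2); (0, -1) → (12/13, -5/13)
T4 shear: x ← x + 2·y: (7, 9) → (25, 9); (-61/13, -45/13) → (-151/13, -45/13); (15/13, 36/13) → (87/13, 36/13); (-3, -2) → (-7, -2); (12/13, -5/13) → (2/13, -5/13)
T5 reflect across y = 0: (25, 9) → (25, -9); (-151/13, -45/13) → (-151/13, 45/13); (87/13, 36/13) → (87/13, -36/13); (-7, -2) → (-7, 2); (2/13, -5/13) → (2/13, 5/13)
T6 scale by (-3, 3/2): (25, -9) → (-75, -27/2); (-151/13, 45/13) → (453/13, 135/26); (87/13, -36/13) → (-261/13, -54/13); (-7, 2) → (21, 3); (2/13, 5/13) → (-6/13, 15/26)

image vertices: (-75, -27/2), (453/13, 135/26), (-261/13, -54/13), (21, 3), (-6/13, 15/26)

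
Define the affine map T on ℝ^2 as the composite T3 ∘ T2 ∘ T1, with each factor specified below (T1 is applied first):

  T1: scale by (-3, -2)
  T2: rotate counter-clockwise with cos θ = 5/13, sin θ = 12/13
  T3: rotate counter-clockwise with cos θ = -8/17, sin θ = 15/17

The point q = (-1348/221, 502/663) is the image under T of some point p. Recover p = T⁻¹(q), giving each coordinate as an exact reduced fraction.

T1 = [-3 0 0; 0 -2 0; 0 0 1]
T2·T1 = [-15/13 24/13 0; -36/13 -10/13 0; 0 0 1]
T3·…·T1 = [660/221 -42/221 0; 63/221 440/221 0; 0 0 1]
det M = 6; M⁻¹ = [220/663 7/221 0; -21/442 110/221 0; 0 0 1]
M⁻¹ · (-1348/221, 502/663)ᵀ = (-2, 2/3)ᵀ

p = (-2, 2/3)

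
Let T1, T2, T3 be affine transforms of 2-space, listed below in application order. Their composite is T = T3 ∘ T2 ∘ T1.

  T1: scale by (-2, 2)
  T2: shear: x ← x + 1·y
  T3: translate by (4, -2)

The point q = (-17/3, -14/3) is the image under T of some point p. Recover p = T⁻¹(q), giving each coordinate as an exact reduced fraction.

T1 = [-2 0 0; 0 2 0; 0 0 1]
T2·T1 = [-2 2 0; 0 2 0; 0 0 1]
T3·…·T1 = [-2 2 4; 0 2 -2; 0 0 1]
det M = -4; M⁻¹ = [-1/2 1/2 3; 0 1/2 1; 0 0 1]
M⁻¹ · (-17/3, -14/3)ᵀ = (7/2, -4/3)ᵀ

p = (7/2, -4/3)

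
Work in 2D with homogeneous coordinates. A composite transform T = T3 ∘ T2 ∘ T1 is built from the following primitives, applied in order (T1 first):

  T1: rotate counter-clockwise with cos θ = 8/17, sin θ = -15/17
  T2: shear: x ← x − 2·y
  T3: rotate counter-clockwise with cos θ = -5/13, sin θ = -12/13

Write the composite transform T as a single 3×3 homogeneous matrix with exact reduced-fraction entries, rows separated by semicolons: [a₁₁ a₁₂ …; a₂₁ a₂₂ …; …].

T1 = [8/17 15/17 0; -15/17 8/17 0; 0 0 1]
T2·T1 = [38/17 -1/17 0; -15/17 8/17 0; 0 0 1]
T3·…·T1 = [-370/221 101/221 0; -381/221 -28/221 0; 0 0 1]

T = [-370/221 101/221 0; -381/221 -28/221 0; 0 0 1]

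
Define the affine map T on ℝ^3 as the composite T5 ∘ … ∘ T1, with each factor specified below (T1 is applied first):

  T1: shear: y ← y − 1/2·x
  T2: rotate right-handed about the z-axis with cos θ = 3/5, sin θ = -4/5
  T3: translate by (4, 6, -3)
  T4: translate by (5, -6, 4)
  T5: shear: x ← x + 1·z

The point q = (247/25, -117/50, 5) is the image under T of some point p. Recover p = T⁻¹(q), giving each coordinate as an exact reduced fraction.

p = (-3/5, -5, 4)

T1 = [1 0 0 0; -1/2 1 0 0; 0 0 1 0; 0 0 0 1]
T2·T1 = [1/5 4/5 0 0; -11/10 3/5 0 0; 0 0 1 0; 0 0 0 1]
T3·…·T1 = [1/5 4/5 0 4; -11/10 3/5 0 6; 0 0 1 -3; 0 0 0 1]
T4·…·T1 = [1/5 4/5 0 9; -11/10 3/5 0 0; 0 0 1 1; 0 0 0 1]
T5·…·T1 = [1/5 4/5 1 10; -11/10 3/5 0 0; 0 0 1 1; 0 0 0 1]
det M = 1; M⁻¹ = [3/5 -4/5 -3/5 -27/5; 11/10 1/5 -11/10 -99/10; 0 0 1 -1; 0 0 0 1]
M⁻¹ · (247/25, -117/50, 5)ᵀ = (-3/5, -5, 4)ᵀ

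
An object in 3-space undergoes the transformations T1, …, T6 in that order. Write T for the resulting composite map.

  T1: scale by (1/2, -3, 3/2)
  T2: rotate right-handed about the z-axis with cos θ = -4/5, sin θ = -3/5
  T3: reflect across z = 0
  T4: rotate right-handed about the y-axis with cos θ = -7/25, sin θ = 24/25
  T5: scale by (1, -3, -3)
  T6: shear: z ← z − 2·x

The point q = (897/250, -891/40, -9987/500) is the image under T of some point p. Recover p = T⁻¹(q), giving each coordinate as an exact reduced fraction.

p = (-3/4, 3, -3/2)

T1 = [1/2 0 0 0; 0 -3 0 0; 0 0 3/2 0; 0 0 0 1]
T2·T1 = [-2/5 -9/5 0 0; -3/10 12/5 0 0; 0 0 3/2 0; 0 0 0 1]
T3·…·T1 = [-2/5 -9/5 0 0; -3/10 12/5 0 0; 0 0 -3/2 0; 0 0 0 1]
T4·…·T1 = [14/125 63/125 -36/25 0; -3/10 12/5 0 0; 48/125 216/125 21/50 0; 0 0 0 1]
T5·…·T1 = [14/125 63/125 -36/25 0; 9/10 -36/5 0 0; -144/125 -648/125 -63/50 0; 0 0 0 1]
T6·…·T1 = [14/125 63/125 -36/25 0; 9/10 -36/5 0 0; -172/125 -774/125 81/50 0; 0 0 0 1]
det M = 81/4; M⁻¹ = [-72/125 2/5 -64/125 0; -9/125 -4/45 -8/125 0; -172/225 0 -14/225 0; 0 0 0 1]
M⁻¹ · (897/250, -891/40, -9987/500)ᵀ = (-3/4, 3, -3/2)ᵀ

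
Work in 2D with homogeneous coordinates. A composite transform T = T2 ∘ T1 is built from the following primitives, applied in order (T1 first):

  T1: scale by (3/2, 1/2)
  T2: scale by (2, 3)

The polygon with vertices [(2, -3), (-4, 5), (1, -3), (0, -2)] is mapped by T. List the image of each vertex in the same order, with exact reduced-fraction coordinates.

image vertices: (6, -9/2), (-12, 15/2), (3, -9/2), (0, -3)

T1 scale by (3/2, 1/2): (2, -3) → (3, -3/2); (-4, 5) → (-6, 5/2); (1, -3) → (3/2, -3/2); (0, -2) → (0, -1)
T2 scale by (2, 3): (3, -3/2) → (6, -9/2); (-6, 5/2) → (-12, 15/2); (3/2, -3/2) → (3, -9/2); (0, -1) → (0, -3)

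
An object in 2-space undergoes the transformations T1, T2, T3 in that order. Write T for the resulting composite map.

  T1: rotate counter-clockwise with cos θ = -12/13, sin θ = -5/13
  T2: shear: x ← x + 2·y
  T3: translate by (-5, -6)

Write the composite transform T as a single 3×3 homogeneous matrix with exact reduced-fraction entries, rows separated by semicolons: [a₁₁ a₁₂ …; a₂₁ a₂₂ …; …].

T = [-22/13 -19/13 -5; -5/13 -12/13 -6; 0 0 1]

T1 = [-12/13 5/13 0; -5/13 -12/13 0; 0 0 1]
T2·T1 = [-22/13 -19/13 0; -5/13 -12/13 0; 0 0 1]
T3·…·T1 = [-22/13 -19/13 -5; -5/13 -12/13 -6; 0 0 1]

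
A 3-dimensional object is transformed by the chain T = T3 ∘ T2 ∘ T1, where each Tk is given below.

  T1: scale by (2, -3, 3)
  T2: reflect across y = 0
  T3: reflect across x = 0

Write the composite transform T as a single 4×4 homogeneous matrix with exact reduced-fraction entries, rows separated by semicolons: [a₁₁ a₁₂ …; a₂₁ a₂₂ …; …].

T = [-2 0 0 0; 0 3 0 0; 0 0 3 0; 0 0 0 1]

T1 = [2 0 0 0; 0 -3 0 0; 0 0 3 0; 0 0 0 1]
T2·T1 = [2 0 0 0; 0 3 0 0; 0 0 3 0; 0 0 0 1]
T3·…·T1 = [-2 0 0 0; 0 3 0 0; 0 0 3 0; 0 0 0 1]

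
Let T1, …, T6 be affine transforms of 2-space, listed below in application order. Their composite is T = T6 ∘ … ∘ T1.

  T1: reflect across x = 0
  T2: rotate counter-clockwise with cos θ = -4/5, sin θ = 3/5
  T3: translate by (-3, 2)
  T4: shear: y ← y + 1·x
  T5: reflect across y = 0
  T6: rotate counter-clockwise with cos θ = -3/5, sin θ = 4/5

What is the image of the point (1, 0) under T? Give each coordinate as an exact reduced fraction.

T(p) = (17/25, -56/25)

T1 reflect across x = 0: (1, 0) → (-1, 0)
T2 rotate counter-clockwise with cos θ = -4/5, sin θ = 3/5: (-1, 0) → (4/5, -3/5)
T3 translate by (-3, 2): (4/5, -3/5) → (-11/5, 7/5)
T4 shear: y ← y + 1·x: (-11/5, 7/5) → (-11/5, -4/5)
T5 reflect across y = 0: (-11/5, -4/5) → (-11/5, 4/5)
T6 rotate counter-clockwise with cos θ = -3/5, sin θ = 4/5: (-11/5, 4/5) → (17/25, -56/25)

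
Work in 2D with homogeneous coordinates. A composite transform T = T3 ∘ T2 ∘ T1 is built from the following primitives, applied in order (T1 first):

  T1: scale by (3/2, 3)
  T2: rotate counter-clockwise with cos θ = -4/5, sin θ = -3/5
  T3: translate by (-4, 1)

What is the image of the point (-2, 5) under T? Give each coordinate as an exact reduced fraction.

T1 scale by (3/2, 3): (-2, 5) → (-3, 15)
T2 rotate counter-clockwise with cos θ = -4/5, sin θ = -3/5: (-3, 15) → (57/5, -51/5)
T3 translate by (-4, 1): (57/5, -51/5) → (37/5, -46/5)

T(p) = (37/5, -46/5)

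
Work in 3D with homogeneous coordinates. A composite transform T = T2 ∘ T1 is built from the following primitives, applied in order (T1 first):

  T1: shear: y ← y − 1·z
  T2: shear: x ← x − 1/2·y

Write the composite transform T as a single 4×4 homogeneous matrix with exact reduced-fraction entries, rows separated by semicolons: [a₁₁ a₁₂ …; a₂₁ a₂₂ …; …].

T1 = [1 0 0 0; 0 1 -1 0; 0 0 1 0; 0 0 0 1]
T2·T1 = [1 -1/2 1/2 0; 0 1 -1 0; 0 0 1 0; 0 0 0 1]

T = [1 -1/2 1/2 0; 0 1 -1 0; 0 0 1 0; 0 0 0 1]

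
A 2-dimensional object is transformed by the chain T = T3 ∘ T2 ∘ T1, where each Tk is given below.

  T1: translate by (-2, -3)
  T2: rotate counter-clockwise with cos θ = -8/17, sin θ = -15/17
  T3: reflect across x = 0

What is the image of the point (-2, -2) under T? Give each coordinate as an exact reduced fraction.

T(p) = (43/17, 100/17)

T1 translate by (-2, -3): (-2, -2) → (-4, -5)
T2 rotate counter-clockwise with cos θ = -8/17, sin θ = -15/17: (-4, -5) → (-43/17, 100/17)
T3 reflect across x = 0: (-43/17, 100/17) → (43/17, 100/17)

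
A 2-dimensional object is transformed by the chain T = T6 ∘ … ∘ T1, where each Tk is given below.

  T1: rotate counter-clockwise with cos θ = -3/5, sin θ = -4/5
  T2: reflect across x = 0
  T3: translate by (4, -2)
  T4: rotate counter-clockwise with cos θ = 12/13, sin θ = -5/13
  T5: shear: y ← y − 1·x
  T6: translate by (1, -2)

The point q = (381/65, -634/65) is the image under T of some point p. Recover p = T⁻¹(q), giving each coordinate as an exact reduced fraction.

T1 = [-3/5 4/5 0; -4/5 -3/5 0; 0 0 1]
T2·T1 = [3/5 -4/5 0; -4/5 -3/5 0; 0 0 1]
T3·…·T1 = [3/5 -4/5 4; -4/5 -3/5 -2; 0 0 1]
T4·…·T1 = [16/65 -63/65 38/13; -63/65 -16/65 -44/13; 0 0 1]
T5·…·T1 = [16/65 -63/65 38/13; -79/65 47/65 -82/13; 0 0 1]
T6·…·T1 = [16/65 -63/65 51/13; -79/65 47/65 -108/13; 0 0 1]
det M = -1; M⁻¹ = [-47/65 -63/65 -339/65; -79/65 -16/65 177/65; 0 0 1]
M⁻¹ · (381/65, -634/65)ᵀ = (0, -2)ᵀ

p = (0, -2)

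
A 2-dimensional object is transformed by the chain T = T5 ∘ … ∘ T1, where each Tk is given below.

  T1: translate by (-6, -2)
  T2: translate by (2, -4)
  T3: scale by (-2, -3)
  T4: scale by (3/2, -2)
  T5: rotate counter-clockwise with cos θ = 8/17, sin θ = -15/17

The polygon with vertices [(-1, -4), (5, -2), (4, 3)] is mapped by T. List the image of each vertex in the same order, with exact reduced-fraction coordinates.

image vertices: (-780/17, -705/17), (-744/17, -339/17), (-270/17, -144/17)

T1 translate by (-6, -2): (-1, -4) → (-7, -6); (5, -2) → (-1, -4); (4, 3) → (-2, 1)
T2 translate by (2, -4): (-7, -6) → (-5, -10); (-1, -4) → (1, -8); (-2, 1) → (0, -3)
T3 scale by (-2, -3): (-5, -10) → (10, 30); (1, -8) → (-2, 24); (0, -3) → (0, 9)
T4 scale by (3/2, -2): (10, 30) → (15, -60); (-2, 24) → (-3, -48); (0, 9) → (0, -18)
T5 rotate counter-clockwise with cos θ = 8/17, sin θ = -15/17: (15, -60) → (-780/17, -705/17); (-3, -48) → (-744/17, -339/17); (0, -18) → (-270/17, -144/17)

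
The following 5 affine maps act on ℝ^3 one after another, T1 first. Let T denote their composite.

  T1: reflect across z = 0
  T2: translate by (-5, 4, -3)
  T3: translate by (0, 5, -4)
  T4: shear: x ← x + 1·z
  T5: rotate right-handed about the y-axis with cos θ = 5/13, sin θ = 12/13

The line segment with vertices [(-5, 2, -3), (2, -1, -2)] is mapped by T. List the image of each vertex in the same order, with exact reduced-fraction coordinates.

T1 reflect across z = 0: (-5, 2, -3) → (-5, 2, 3); (2, -1, -2) → (2, -1, 2)
T2 translate by (-5, 4, -3): (-5, 2, 3) → (-10, 6, 0); (2, -1, 2) → (-3, 3, -1)
T3 translate by (0, 5, -4): (-10, 6, 0) → (-10, 11, -4); (-3, 3, -1) → (-3, 8, -5)
T4 shear: x ← x + 1·z: (-10, 11, -4) → (-14, 11, -4); (-3, 8, -5) → (-8, 8, -5)
T5 rotate right-handed about the y-axis with cos θ = 5/13, sin θ = 12/13: (-14, 11, -4) → (-118/13, 11, 148/13); (-8, 8, -5) → (-100/13, 8, 71/13)

image vertices: (-118/13, 11, 148/13), (-100/13, 8, 71/13)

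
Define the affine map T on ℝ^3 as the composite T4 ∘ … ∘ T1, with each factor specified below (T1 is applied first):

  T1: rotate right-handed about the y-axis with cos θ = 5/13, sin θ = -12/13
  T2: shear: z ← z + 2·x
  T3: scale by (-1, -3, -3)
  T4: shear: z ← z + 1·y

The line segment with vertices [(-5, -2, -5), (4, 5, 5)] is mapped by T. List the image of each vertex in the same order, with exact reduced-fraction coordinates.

T1 rotate right-handed about the y-axis with cos θ = 5/13, sin θ = -12/13: (-5, -2, -5) → (35/13, -2, -85/13); (4, 5, 5) → (-40/13, 5, 73/13)
T2 shear: z ← z + 2·x: (35/13, -2, -85/13) → (35/13, -2, -15/13); (-40/13, 5, 73/13) → (-40/13, 5, -7/13)
T3 scale by (-1, -3, -3): (35/13, -2, -15/13) → (-35/13, 6, 45/13); (-40/13, 5, -7/13) → (40/13, -15, 21/13)
T4 shear: z ← z + 1·y: (-35/13, 6, 45/13) → (-35/13, 6, 123/13); (40/13, -15, 21/13) → (40/13, -15, -174/13)

image vertices: (-35/13, 6, 123/13), (40/13, -15, -174/13)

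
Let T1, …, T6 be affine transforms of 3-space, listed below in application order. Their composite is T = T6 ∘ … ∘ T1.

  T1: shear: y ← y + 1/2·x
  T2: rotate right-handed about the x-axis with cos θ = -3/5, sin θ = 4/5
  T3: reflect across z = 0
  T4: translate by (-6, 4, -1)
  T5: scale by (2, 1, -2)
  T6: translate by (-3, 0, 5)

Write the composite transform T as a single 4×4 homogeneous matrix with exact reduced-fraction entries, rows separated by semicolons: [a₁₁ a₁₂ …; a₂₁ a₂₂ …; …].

T1 = [1 0 0 0; 1/2 1 0 0; 0 0 1 0; 0 0 0 1]
T2·T1 = [1 0 0 0; -3/10 -3/5 -4/5 0; 2/5 4/5 -3/5 0; 0 0 0 1]
T3·…·T1 = [1 0 0 0; -3/10 -3/5 -4/5 0; -2/5 -4/5 3/5 0; 0 0 0 1]
T4·…·T1 = [1 0 0 -6; -3/10 -3/5 -4/5 4; -2/5 -4/5 3/5 -1; 0 0 0 1]
T5·…·T1 = [2 0 0 -12; -3/10 -3/5 -4/5 4; 4/5 8/5 -6/5 2; 0 0 0 1]
T6·…·T1 = [2 0 0 -15; -3/10 -3/5 -4/5 4; 4/5 8/5 -6/5 7; 0 0 0 1]

T = [2 0 0 -15; -3/10 -3/5 -4/5 4; 4/5 8/5 -6/5 7; 0 0 0 1]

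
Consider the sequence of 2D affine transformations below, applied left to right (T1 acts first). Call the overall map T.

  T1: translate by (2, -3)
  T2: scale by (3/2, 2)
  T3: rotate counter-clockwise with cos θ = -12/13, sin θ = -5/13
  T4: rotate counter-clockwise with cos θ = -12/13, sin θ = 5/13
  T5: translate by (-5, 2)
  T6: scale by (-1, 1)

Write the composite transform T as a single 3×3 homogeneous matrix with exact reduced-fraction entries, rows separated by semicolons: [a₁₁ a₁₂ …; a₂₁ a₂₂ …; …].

T = [-3/2 0 2; 0 2 -4; 0 0 1]

T1 = [1 0 2; 0 1 -3; 0 0 1]
T2·T1 = [3/2 0 3; 0 2 -6; 0 0 1]
T3·…·T1 = [-18/13 10/13 -66/13; -15/26 -24/13 57/13; 0 0 1]
T4·…·T1 = [3/2 0 3; 0 2 -6; 0 0 1]
T5·…·T1 = [3/2 0 -2; 0 2 -4; 0 0 1]
T6·…·T1 = [-3/2 0 2; 0 2 -4; 0 0 1]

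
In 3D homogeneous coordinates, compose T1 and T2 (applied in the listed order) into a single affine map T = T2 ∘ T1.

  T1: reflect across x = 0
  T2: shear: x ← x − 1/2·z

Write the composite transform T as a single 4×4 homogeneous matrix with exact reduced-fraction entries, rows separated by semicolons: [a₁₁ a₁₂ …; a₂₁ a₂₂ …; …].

T1 = [-1 0 0 0; 0 1 0 0; 0 0 1 0; 0 0 0 1]
T2·T1 = [-1 0 -1/2 0; 0 1 0 0; 0 0 1 0; 0 0 0 1]

T = [-1 0 -1/2 0; 0 1 0 0; 0 0 1 0; 0 0 0 1]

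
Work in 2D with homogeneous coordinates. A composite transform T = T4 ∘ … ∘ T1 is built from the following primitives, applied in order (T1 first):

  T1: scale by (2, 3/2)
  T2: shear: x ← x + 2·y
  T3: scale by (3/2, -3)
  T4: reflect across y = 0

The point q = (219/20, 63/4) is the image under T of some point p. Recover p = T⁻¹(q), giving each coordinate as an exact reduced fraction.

T1 = [2 0 0; 0 3/2 0; 0 0 1]
T2·T1 = [2 3 0; 0 3/2 0; 0 0 1]
T3·…·T1 = [3 9/2 0; 0 -9/2 0; 0 0 1]
T4·…·T1 = [3 9/2 0; 0 9/2 0; 0 0 1]
det M = 27/2; M⁻¹ = [1/3 -1/3 0; 0 2/9 0; 0 0 1]
M⁻¹ · (219/20, 63/4)ᵀ = (-8/5, 7/2)ᵀ

p = (-8/5, 7/2)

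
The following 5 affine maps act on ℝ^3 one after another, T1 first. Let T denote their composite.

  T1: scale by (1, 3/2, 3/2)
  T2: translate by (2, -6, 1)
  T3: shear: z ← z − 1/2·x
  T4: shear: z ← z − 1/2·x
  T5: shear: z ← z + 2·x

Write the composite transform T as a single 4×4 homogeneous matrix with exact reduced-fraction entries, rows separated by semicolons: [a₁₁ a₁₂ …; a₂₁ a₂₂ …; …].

T = [1 0 0 2; 0 3/2 0 -6; 1 0 3/2 3; 0 0 0 1]

T1 = [1 0 0 0; 0 3/2 0 0; 0 0 3/2 0; 0 0 0 1]
T2·T1 = [1 0 0 2; 0 3/2 0 -6; 0 0 3/2 1; 0 0 0 1]
T3·…·T1 = [1 0 0 2; 0 3/2 0 -6; -1/2 0 3/2 0; 0 0 0 1]
T4·…·T1 = [1 0 0 2; 0 3/2 0 -6; -1 0 3/2 -1; 0 0 0 1]
T5·…·T1 = [1 0 0 2; 0 3/2 0 -6; 1 0 3/2 3; 0 0 0 1]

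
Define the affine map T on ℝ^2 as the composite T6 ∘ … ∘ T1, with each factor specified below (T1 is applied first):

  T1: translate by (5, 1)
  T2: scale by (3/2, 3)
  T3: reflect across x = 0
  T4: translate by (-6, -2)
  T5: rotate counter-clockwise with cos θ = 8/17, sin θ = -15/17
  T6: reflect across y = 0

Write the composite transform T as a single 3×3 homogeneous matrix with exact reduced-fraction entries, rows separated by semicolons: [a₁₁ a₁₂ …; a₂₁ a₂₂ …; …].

T = [-12/17 45/17 -93/17; -45/34 -24/17 -421/34; 0 0 1]

T1 = [1 0 5; 0 1 1; 0 0 1]
T2·T1 = [3/2 0 15/2; 0 3 3; 0 0 1]
T3·…·T1 = [-3/2 0 -15/2; 0 3 3; 0 0 1]
T4·…·T1 = [-3/2 0 -27/2; 0 3 1; 0 0 1]
T5·…·T1 = [-12/17 45/17 -93/17; 45/34 24/17 421/34; 0 0 1]
T6·…·T1 = [-12/17 45/17 -93/17; -45/34 -24/17 -421/34; 0 0 1]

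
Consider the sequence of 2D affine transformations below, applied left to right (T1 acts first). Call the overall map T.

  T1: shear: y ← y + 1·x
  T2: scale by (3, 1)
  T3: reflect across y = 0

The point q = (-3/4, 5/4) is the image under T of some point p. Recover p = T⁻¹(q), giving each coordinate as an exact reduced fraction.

T1 = [1 0 0; 1 1 0; 0 0 1]
T2·T1 = [3 0 0; 1 1 0; 0 0 1]
T3·…·T1 = [3 0 0; -1 -1 0; 0 0 1]
det M = -3; M⁻¹ = [1/3 0 0; -1/3 -1 0; 0 0 1]
M⁻¹ · (-3/4, 5/4)ᵀ = (-1/4, -1)ᵀ

p = (-1/4, -1)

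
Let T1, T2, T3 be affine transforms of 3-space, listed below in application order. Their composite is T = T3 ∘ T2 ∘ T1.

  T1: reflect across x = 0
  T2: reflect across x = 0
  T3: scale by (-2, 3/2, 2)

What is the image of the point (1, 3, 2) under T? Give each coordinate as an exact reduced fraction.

T1 reflect across x = 0: (1, 3, 2) → (-1, 3, 2)
T2 reflect across x = 0: (-1, 3, 2) → (1, 3, 2)
T3 scale by (-2, 3/2, 2): (1, 3, 2) → (-2, 9/2, 4)

T(p) = (-2, 9/2, 4)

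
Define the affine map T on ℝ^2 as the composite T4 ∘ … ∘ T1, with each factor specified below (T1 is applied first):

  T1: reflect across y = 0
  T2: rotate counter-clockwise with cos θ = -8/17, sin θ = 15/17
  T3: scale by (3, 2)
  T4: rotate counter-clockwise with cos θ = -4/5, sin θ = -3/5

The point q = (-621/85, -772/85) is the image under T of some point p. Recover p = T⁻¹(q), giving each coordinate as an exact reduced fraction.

p = (-1/2, 4)

T1 = [1 0 0; 0 -1 0; 0 0 1]
T2·T1 = [-8/17 15/17 0; 15/17 8/17 0; 0 0 1]
T3·…·T1 = [-24/17 45/17 0; 30/17 16/17 0; 0 0 1]
T4·…·T1 = [186/85 -132/85 0; -48/85 -199/85 0; 0 0 1]
det M = -6; M⁻¹ = [199/510 -22/85 0; -8/85 -31/85 0; 0 0 1]
M⁻¹ · (-621/85, -772/85)ᵀ = (-1/2, 4)ᵀ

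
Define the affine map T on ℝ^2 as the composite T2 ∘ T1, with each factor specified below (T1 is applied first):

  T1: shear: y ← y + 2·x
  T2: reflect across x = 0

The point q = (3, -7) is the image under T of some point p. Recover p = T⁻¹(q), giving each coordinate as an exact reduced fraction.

T1 = [1 0 0; 2 1 0; 0 0 1]
T2·T1 = [-1 0 0; 2 1 0; 0 0 1]
det M = -1; M⁻¹ = [-1 0 0; 2 1 0; 0 0 1]
M⁻¹ · (3, -7)ᵀ = (-3, -1)ᵀ

p = (-3, -1)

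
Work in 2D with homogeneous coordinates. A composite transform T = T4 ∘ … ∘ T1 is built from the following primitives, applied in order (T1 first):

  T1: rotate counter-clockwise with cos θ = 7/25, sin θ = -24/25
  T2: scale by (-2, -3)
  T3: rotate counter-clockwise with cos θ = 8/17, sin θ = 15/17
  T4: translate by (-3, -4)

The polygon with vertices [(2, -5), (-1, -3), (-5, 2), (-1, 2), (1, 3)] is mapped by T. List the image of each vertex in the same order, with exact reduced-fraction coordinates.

image vertices: (-3314/425, 3472/425), (124/425, 598/425), (4547/425, -5306/425), (-13/25, -226/25), (-2674/425, -3998/425)

T1 rotate counter-clockwise with cos θ = 7/25, sin θ = -24/25: (2, -5) → (-106/25, -83/25); (-1, -3) → (-79/25, 3/25); (-5, 2) → (13/25, 134/25); (-1, 2) → (41/25, 38/25); (1, 3) → (79/25, -3/25)
T2 scale by (-2, -3): (-106/25, -83/25) → (212/25, 249/25); (-79/25, 3/25) → (158/25, -9/25); (13/25, 134/25) → (-26/25, -402/25); (41/25, 38/25) → (-82/25, -114/25); (79/25, -3/25) → (-158/25, 9/25)
T3 rotate counter-clockwise with cos θ = 8/17, sin θ = 15/17: (212/25, 249/25) → (-2039/425, 5172/425); (158/25, -9/25) → (1399/425, 2298/425); (-26/25, -402/25) → (5822/425, -3606/425); (-82/25, -114/25) → (62/25, -126/25); (-158/25, 9/25) → (-1399/425, -2298/425)
T4 translate by (-3, -4): (-2039/425, 5172/425) → (-3314/425, 3472/425); (1399/425, 2298/425) → (124/425, 598/425); (5822/425, -3606/425) → (4547/425, -5306/425); (62/25, -126/25) → (-13/25, -226/25); (-1399/425, -2298/425) → (-2674/425, -3998/425)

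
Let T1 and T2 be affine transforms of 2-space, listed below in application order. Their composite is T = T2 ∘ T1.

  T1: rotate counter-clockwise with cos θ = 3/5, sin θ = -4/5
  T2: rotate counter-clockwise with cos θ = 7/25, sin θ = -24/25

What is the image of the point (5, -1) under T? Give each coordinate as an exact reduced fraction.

T(p) = (-19/5, -17/5)

T1 rotate counter-clockwise with cos θ = 3/5, sin θ = -4/5: (5, -1) → (11/5, -23/5)
T2 rotate counter-clockwise with cos θ = 7/25, sin θ = -24/25: (11/5, -23/5) → (-19/5, -17/5)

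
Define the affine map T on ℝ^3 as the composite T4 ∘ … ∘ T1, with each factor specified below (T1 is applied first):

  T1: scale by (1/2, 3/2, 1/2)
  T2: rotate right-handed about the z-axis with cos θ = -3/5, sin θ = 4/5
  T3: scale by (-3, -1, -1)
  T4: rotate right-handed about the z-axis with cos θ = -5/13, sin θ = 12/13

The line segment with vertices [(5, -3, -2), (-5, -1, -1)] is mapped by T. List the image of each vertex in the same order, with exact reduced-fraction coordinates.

T1 scale by (1/2, 3/2, 1/2): (5, -3, -2) → (5/2, -9/2, -1); (-5, -1, -1) → (-5/2, -3/2, -1/2)
T2 rotate right-handed about the z-axis with cos θ = -3/5, sin θ = 4/5: (5/2, -9/2, -1) → (21/10, 47/10, -1); (-5/2, -3/2, -1/2) → (27/10, -11/10, -1/2)
T3 scale by (-3, -1, -1): (21/10, 47/10, -1) → (-63/10, -47/10, 1); (27/10, -11/10, -1/2) → (-81/10, 11/10, 1/2)
T4 rotate right-handed about the z-axis with cos θ = -5/13, sin θ = 12/13: (-63/10, -47/10, 1) → (879/130, -521/130, 1); (-81/10, 11/10, 1/2) → (21/10, -79/10, 1/2)

image vertices: (879/130, -521/130, 1), (21/10, -79/10, 1/2)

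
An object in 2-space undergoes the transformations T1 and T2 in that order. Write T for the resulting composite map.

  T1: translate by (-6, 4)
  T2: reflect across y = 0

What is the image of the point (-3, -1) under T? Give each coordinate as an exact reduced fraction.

T1 translate by (-6, 4): (-3, -1) → (-9, 3)
T2 reflect across y = 0: (-9, 3) → (-9, -3)

T(p) = (-9, -3)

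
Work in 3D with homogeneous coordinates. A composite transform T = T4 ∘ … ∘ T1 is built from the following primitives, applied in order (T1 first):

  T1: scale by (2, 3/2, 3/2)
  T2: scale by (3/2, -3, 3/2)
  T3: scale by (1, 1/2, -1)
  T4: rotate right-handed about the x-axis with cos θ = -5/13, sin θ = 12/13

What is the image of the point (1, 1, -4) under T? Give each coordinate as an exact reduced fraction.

T1 scale by (2, 3/2, 3/2): (1, 1, -4) → (2, 3/2, -6)
T2 scale by (3/2, -3, 3/2): (2, 3/2, -6) → (3, -9/2, -9)
T3 scale by (1, 1/2, -1): (3, -9/2, -9) → (3, -9/4, 9)
T4 rotate right-handed about the x-axis with cos θ = -5/13, sin θ = 12/13: (3, -9/4, 9) → (3, -387/52, -72/13)

T(p) = (3, -387/52, -72/13)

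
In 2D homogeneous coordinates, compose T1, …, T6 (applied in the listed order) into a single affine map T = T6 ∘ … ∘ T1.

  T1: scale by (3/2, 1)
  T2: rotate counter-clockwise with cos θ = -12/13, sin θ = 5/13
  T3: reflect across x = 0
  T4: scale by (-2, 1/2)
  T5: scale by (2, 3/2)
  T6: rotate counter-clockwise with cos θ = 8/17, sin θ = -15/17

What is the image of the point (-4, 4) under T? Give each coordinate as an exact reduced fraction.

T1 scale by (3/2, 1): (-4, 4) → (-6, 4)
T2 rotate counter-clockwise with cos θ = -12/13, sin θ = 5/13: (-6, 4) → (4, -6)
T3 reflect across x = 0: (4, -6) → (-4, -6)
T4 scale by (-2, 1/2): (-4, -6) → (8, -3)
T5 scale by (2, 3/2): (8, -3) → (16, -9/2)
T6 rotate counter-clockwise with cos θ = 8/17, sin θ = -15/17: (16, -9/2) → (121/34, -276/17)

T(p) = (121/34, -276/17)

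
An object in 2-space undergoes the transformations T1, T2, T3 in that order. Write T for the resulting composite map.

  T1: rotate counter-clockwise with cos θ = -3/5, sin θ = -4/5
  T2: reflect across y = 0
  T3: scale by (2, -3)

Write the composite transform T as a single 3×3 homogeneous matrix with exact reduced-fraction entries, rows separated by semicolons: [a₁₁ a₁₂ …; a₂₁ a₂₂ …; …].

T = [-6/5 8/5 0; -12/5 -9/5 0; 0 0 1]

T1 = [-3/5 4/5 0; -4/5 -3/5 0; 0 0 1]
T2·T1 = [-3/5 4/5 0; 4/5 3/5 0; 0 0 1]
T3·…·T1 = [-6/5 8/5 0; -12/5 -9/5 0; 0 0 1]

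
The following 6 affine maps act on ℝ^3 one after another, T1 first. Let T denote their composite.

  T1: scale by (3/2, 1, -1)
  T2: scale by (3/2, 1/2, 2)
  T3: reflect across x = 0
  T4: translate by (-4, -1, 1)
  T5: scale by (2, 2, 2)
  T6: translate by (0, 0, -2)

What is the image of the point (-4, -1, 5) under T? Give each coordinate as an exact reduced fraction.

T1 scale by (3/2, 1, -1): (-4, -1, 5) → (-6, -1, -5)
T2 scale by (3/2, 1/2, 2): (-6, -1, -5) → (-9, -1/2, -10)
T3 reflect across x = 0: (-9, -1/2, -10) → (9, -1/2, -10)
T4 translate by (-4, -1, 1): (9, -1/2, -10) → (5, -3/2, -9)
T5 scale by (2, 2, 2): (5, -3/2, -9) → (10, -3, -18)
T6 translate by (0, 0, -2): (10, -3, -18) → (10, -3, -20)

T(p) = (10, -3, -20)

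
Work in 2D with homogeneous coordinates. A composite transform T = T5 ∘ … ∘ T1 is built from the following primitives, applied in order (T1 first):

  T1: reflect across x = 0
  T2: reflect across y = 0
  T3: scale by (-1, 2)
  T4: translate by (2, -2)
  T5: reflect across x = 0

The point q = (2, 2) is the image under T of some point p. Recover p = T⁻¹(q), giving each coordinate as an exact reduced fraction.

p = (-4, -2)

T1 = [-1 0 0; 0 1 0; 0 0 1]
T2·T1 = [-1 0 0; 0 -1 0; 0 0 1]
T3·…·T1 = [1 0 0; 0 -2 0; 0 0 1]
T4·…·T1 = [1 0 2; 0 -2 -2; 0 0 1]
T5·…·T1 = [-1 0 -2; 0 -2 -2; 0 0 1]
det M = 2; M⁻¹ = [-1 0 -2; 0 -1/2 -1; 0 0 1]
M⁻¹ · (2, 2)ᵀ = (-4, -2)ᵀ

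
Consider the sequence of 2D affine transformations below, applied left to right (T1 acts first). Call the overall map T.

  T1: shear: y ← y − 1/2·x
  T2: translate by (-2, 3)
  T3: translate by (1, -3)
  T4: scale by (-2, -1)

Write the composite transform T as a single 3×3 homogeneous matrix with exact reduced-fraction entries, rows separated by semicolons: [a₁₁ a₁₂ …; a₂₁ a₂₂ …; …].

T = [-2 0 2; 1/2 -1 0; 0 0 1]

T1 = [1 0 0; -1/2 1 0; 0 0 1]
T2·T1 = [1 0 -2; -1/2 1 3; 0 0 1]
T3·…·T1 = [1 0 -1; -1/2 1 0; 0 0 1]
T4·…·T1 = [-2 0 2; 1/2 -1 0; 0 0 1]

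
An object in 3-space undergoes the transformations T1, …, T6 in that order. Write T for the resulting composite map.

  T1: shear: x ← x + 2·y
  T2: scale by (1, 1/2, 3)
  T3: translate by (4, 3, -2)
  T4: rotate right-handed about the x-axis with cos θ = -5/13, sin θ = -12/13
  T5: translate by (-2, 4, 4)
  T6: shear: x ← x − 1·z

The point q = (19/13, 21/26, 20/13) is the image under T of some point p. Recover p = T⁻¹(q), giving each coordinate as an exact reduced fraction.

T1 = [1 2 0 0; 0 1 0 0; 0 0 1 0; 0 0 0 1]
T2·T1 = [1 2 0 0; 0 1/2 0 0; 0 0 3 0; 0 0 0 1]
T3·…·T1 = [1 2 0 4; 0 1/2 0 3; 0 0 3 -2; 0 0 0 1]
T4·…·T1 = [1 2 0 4; 0 -5/26 36/13 -3; 0 -6/13 -15/13 -2; 0 0 0 1]
T5·…·T1 = [1 2 0 2; 0 -5/26 36/13 1; 0 -6/13 -15/13 2; 0 0 0 1]
T6·…·T1 = [1 32/13 15/13 0; 0 -5/26 36/13 1; 0 -6/13 -15/13 2; 0 0 0 1]
det M = 3/2; M⁻¹ = [1 20/13 61/13 -142/13; 0 -10/13 -24/13 58/13; 0 4/13 -5/39 -2/39; 0 0 0 1]
M⁻¹ · (19/13, 21/26, 20/13)ᵀ = (-1, 1, 0)ᵀ

p = (-1, 1, 0)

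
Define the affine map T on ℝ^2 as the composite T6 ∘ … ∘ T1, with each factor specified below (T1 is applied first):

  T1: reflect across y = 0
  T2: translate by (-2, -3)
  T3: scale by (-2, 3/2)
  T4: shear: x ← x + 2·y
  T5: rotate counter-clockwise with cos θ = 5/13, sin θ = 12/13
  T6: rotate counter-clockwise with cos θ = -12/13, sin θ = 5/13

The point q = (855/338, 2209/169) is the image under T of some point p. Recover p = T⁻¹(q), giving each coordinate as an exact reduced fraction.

p = (0, 2)

T1 = [1 0 0; 0 -1 0; 0 0 1]
T2·T1 = [1 0 -2; 0 -1 -3; 0 0 1]
T3·…·T1 = [-2 0 4; 0 -3/2 -9/2; 0 0 1]
T4·…·T1 = [-2 -3 -5; 0 -3/2 -9/2; 0 0 1]
T5·…·T1 = [-10/13 3/13 29/13; -24/13 -87/26 -165/26; 0 0 1]
T6·…·T1 = [240/169 363/338 129/338; 238/169 537/169 1135/169; 0 0 1]
det M = 3; M⁻¹ = [179/169 -121/338 2; -238/507 80/169 -3; 0 0 1]
M⁻¹ · (855/338, 2209/169)ᵀ = (0, 2)ᵀ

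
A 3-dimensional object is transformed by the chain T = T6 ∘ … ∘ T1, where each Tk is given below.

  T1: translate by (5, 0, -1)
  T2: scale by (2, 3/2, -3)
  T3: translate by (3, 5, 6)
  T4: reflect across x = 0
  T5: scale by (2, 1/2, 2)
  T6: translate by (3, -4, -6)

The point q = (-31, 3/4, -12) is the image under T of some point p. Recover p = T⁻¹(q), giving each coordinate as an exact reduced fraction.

p = (2, 3, 4)

T1 = [1 0 0 5; 0 1 0 0; 0 0 1 -1; 0 0 0 1]
T2·T1 = [2 0 0 10; 0 3/2 0 0; 0 0 -3 3; 0 0 0 1]
T3·…·T1 = [2 0 0 13; 0 3/2 0 5; 0 0 -3 9; 0 0 0 1]
T4·…·T1 = [-2 0 0 -13; 0 3/2 0 5; 0 0 -3 9; 0 0 0 1]
T5·…·T1 = [-4 0 0 -26; 0 3/4 0 5/2; 0 0 -6 18; 0 0 0 1]
T6·…·T1 = [-4 0 0 -23; 0 3/4 0 -3/2; 0 0 -6 12; 0 0 0 1]
det M = 18; M⁻¹ = [-1/4 0 0 -23/4; 0 4/3 0 2; 0 0 -1/6 2; 0 0 0 1]
M⁻¹ · (-31, 3/4, -12)ᵀ = (2, 3, 4)ᵀ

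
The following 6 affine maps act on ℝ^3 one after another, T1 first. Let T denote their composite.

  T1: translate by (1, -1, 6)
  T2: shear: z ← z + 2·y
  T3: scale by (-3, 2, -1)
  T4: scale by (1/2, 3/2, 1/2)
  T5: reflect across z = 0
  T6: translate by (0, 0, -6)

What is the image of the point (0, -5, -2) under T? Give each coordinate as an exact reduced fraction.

T1 translate by (1, -1, 6): (0, -5, -2) → (1, -6, 4)
T2 shear: z ← z + 2·y: (1, -6, 4) → (1, -6, -8)
T3 scale by (-3, 2, -1): (1, -6, -8) → (-3, -12, 8)
T4 scale by (1/2, 3/2, 1/2): (-3, -12, 8) → (-3/2, -18, 4)
T5 reflect across z = 0: (-3/2, -18, 4) → (-3/2, -18, -4)
T6 translate by (0, 0, -6): (-3/2, -18, -4) → (-3/2, -18, -10)

T(p) = (-3/2, -18, -10)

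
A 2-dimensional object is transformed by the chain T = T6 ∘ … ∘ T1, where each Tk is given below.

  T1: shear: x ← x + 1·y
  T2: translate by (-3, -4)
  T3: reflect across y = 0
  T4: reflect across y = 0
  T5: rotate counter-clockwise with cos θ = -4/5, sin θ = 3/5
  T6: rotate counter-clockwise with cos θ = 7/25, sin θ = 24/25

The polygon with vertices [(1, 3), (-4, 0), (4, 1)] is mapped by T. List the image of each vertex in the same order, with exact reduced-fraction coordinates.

T1 shear: x ← x + 1·y: (1, 3) → (4, 3); (-4, 0) → (-4, 0); (4, 1) → (5, 1)
T2 translate by (-3, -4): (4, 3) → (1, -1); (-4, 0) → (-7, -4); (5, 1) → (2, -3)
T3 reflect across y = 0: (1, -1) → (1, 1); (-7, -4) → (-7, 4); (2, -3) → (2, 3)
T4 reflect across y = 0: (1, 1) → (1, -1); (-7, 4) → (-7, -4); (2, 3) → (2, -3)
T5 rotate counter-clockwise with cos θ = -4/5, sin θ = 3/5: (1, -1) → (-1/5, 7/5); (-7, -4) → (8, -1); (2, -3) → (1/5, 18/5)
T6 rotate counter-clockwise with cos θ = 7/25, sin θ = 24/25: (-1/5, 7/5) → (-7/5, 1/5); (8, -1) → (16/5, 37/5); (1/5, 18/5) → (-17/5, 6/5)

image vertices: (-7/5, 1/5), (16/5, 37/5), (-17/5, 6/5)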